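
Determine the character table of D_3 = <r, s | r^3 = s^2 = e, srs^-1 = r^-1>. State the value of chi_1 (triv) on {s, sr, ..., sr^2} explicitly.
Conjugacy classes: {e} of size 1, {r^1, r^2} of size 2, {s, sr, ..., sr^2} of size 3.
Character table:
  irrep \ class              {e} (size 1)  {r^1, r^2} (size 2)  {s, sr, ..., sr^2} (size 3)
  chi_1 (triv)               1             1                    1                          
  chi_2 (sign: r->1, s->-1)  1             1                    -1                         
  chi_3 (2d, j=1)            2             -1                   0                          

Spot check: chi_1 (triv) on {s, sr, ..., sr^2} = 1.

D_3 has order 2*3 = 6 with 3 conjugacy classes, hence 3 irreducibles. Sum of squared dims 1 + 1 + 4 = 6 = |G|. Linear characters come from the abelianisation; the 2-dimensional irreps have character r^k -> 2*cos(2*pi*j*k/3), reflections -> 0.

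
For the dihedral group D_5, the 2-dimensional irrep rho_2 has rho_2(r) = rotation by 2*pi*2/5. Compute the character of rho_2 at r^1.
chi_{rho_2}(r^1) = 2*cos(2*pi*2*1/5) = -sqrt(5)/2 - 1/2

Details: rho_2(r^1) is rotation by angle 2*pi*2*1/5, whose trace is 2*cos(2*pi*2*1/5) = -sqrt(5)/2 - 1/2.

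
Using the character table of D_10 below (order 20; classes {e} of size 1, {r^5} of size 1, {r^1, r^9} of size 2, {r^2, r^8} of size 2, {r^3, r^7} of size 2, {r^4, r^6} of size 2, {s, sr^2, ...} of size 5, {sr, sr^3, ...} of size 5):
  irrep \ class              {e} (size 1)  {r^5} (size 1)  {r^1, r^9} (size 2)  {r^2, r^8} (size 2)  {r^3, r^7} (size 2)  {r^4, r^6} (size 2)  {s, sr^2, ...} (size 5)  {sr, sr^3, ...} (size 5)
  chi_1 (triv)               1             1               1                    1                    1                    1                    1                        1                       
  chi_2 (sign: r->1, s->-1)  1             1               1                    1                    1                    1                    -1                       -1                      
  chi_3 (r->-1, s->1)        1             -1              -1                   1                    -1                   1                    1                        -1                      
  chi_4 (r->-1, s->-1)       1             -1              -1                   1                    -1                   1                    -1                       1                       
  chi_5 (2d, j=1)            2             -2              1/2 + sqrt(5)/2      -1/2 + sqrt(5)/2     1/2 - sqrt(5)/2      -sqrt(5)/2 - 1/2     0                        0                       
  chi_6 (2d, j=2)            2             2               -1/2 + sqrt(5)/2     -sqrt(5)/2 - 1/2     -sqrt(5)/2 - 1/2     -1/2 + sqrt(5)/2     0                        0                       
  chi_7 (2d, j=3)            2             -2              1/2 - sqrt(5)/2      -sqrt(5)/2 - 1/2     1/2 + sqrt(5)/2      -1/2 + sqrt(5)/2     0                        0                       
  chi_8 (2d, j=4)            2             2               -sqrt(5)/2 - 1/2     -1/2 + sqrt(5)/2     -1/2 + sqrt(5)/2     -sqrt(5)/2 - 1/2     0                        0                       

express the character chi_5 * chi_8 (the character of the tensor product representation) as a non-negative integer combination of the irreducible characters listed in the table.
chi_5 tensor chi_8 = chi_3 + chi_4 + chi_7 (all other irreducibles have multiplicity 0).

Working: The character of a tensor product is the pointwise product (chi_5 * chi_8)(C) = chi_5(C) * chi_8(C):
  {e}: (2)*(2), {r^5}: (-2)*(2), {r^1, r^9}: (1/2 + sqrt(5)/2)*(-sqrt(5)/2 - 1/2), {r^2, r^8}: (-1/2 + sqrt(5)/2)*(-1/2 + sqrt(5)/2), {r^3, r^7}: (1/2 - sqrt(5)/2)*(-1/2 + sqrt(5)/2), {r^4, r^6}: (-sqrt(5)/2 - 1/2)*(-sqrt(5)/2 - 1/2), {s, sr^2, ...}: (0)*(0), {sr, sr^3, ...}: (0)*(0)
so (chi_5 * chi_8) takes values
  {e} -> 4, {r^5} -> -4, {r^1, r^9} -> -3/2 - sqrt(5)/2, {r^2, r^8} -> 3/2 - sqrt(5)/2, {r^3, r^7} -> -3/2 + sqrt(5)/2, {r^4, r^6} -> sqrt(5)/2 + 3/2, {s, sr^2, ...} -> 0, {sr, sr^3, ...} -> 0.
Now take the inner product of this character with each irreducible chi from the table, <chi_5*chi_8, chi> = (1/20) sum_C |C| (chi_5*chi_8)(C) conj(chi(C)):
  <chi_5*chi_8, chi_1> = (1/20)[1*(4)*conj(1) + 1*(-4)*conj(1) + 2*(-3/2 - sqrt(5)/2)*conj(1) + 2*(3/2 - sqrt(5)/2)*conj(1) + 2*(-3/2 + sqrt(5)/2)*conj(1) + 2*(sqrt(5)/2 + 3/2)*conj(1) + 5*(0)*conj(1) + 5*(0)*conj(1)]
      = (1/20)[(4) + (-4) + (-3 - sqrt(5)) + (3 - sqrt(5)) + (-3 + sqrt(5)) + (sqrt(5) + 3) + (0) + (0)] = 0/20 = 0
  <chi_5*chi_8, chi_2> = (1/20)[1*(4)*conj(1) + 1*(-4)*conj(1) + 2*(-3/2 - sqrt(5)/2)*conj(1) + 2*(3/2 - sqrt(5)/2)*conj(1) + 2*(-3/2 + sqrt(5)/2)*conj(1) + 2*(sqrt(5)/2 + 3/2)*conj(1) + 5*(0)*conj(-1) + 5*(0)*conj(-1)]
      = (1/20)[(4) + (-4) + (-3 - sqrt(5)) + (3 - sqrt(5)) + (-3 + sqrt(5)) + (sqrt(5) + 3) + (0) + (0)] = 0/20 = 0
  <chi_5*chi_8, chi_3> = (1/20)[1*(4)*conj(1) + 1*(-4)*conj(-1) + 2*(-3/2 - sqrt(5)/2)*conj(-1) + 2*(3/2 - sqrt(5)/2)*conj(1) + 2*(-3/2 + sqrt(5)/2)*conj(-1) + 2*(sqrt(5)/2 + 3/2)*conj(1) + 5*(0)*conj(1) + 5*(0)*conj(-1)]
      = (1/20)[(4) + (4) + (sqrt(5) + 3) + (3 - sqrt(5)) + (3 - sqrt(5)) + (sqrt(5) + 3) + (0) + (0)] = 20/20 = 1
  <chi_5*chi_8, chi_4> = (1/20)[1*(4)*conj(1) + 1*(-4)*conj(-1) + 2*(-3/2 - sqrt(5)/2)*conj(-1) + 2*(3/2 - sqrt(5)/2)*conj(1) + 2*(-3/2 + sqrt(5)/2)*conj(-1) + 2*(sqrt(5)/2 + 3/2)*conj(1) + 5*(0)*conj(-1) + 5*(0)*conj(1)]
      = (1/20)[(4) + (4) + (sqrt(5) + 3) + (3 - sqrt(5)) + (3 - sqrt(5)) + (sqrt(5) + 3) + (0) + (0)] = 20/20 = 1
  <chi_5*chi_8, chi_5> = (1/20)[1*(4)*conj(2) + 1*(-4)*conj(-2) + 2*(-3/2 - sqrt(5)/2)*conj(1/2 + sqrt(5)/2) + 2*(3/2 - sqrt(5)/2)*conj(-1/2 + sqrt(5)/2) + 2*(-3/2 + sqrt(5)/2)*conj(1/2 - sqrt(5)/2) + 2*(sqrt(5)/2 + 3/2)*conj(-sqrt(5)/2 - 1/2) + 5*(0)*conj(0) + 5*(0)*conj(0)]
      = (1/20)[(8) + (8) + (-2*sqrt(5) - 4) + (-4 + 2*sqrt(5)) + (-4 + 2*sqrt(5)) + (-2*sqrt(5) - 4) + (0) + (0)] = 0/20 = 0
  <chi_5*chi_8, chi_6> = (1/20)[1*(4)*conj(2) + 1*(-4)*conj(2) + 2*(-3/2 - sqrt(5)/2)*conj(-1/2 + sqrt(5)/2) + 2*(3/2 - sqrt(5)/2)*conj(-sqrt(5)/2 - 1/2) + 2*(-3/2 + sqrt(5)/2)*conj(-sqrt(5)/2 - 1/2) + 2*(sqrt(5)/2 + 3/2)*conj(-1/2 + sqrt(5)/2) + 5*(0)*conj(0) + 5*(0)*conj(0)]
      = (1/20)[(8) + (-8) + (-sqrt(5) - 1) + (1 - sqrt(5)) + (-1 + sqrt(5)) + (1 + sqrt(5)) + (0) + (0)] = 0/20 = 0
  <chi_5*chi_8, chi_7> = (1/20)[1*(4)*conj(2) + 1*(-4)*conj(-2) + 2*(-3/2 - sqrt(5)/2)*conj(1/2 - sqrt(5)/2) + 2*(3/2 - sqrt(5)/2)*conj(-sqrt(5)/2 - 1/2) + 2*(-3/2 + sqrt(5)/2)*conj(1/2 + sqrt(5)/2) + 2*(sqrt(5)/2 + 3/2)*conj(-1/2 + sqrt(5)/2) + 5*(0)*conj(0) + 5*(0)*conj(0)]
      = (1/20)[(8) + (8) + (1 + sqrt(5)) + (1 - sqrt(5)) + (1 - sqrt(5)) + (1 + sqrt(5)) + (0) + (0)] = 20/20 = 1
  <chi_5*chi_8, chi_8> = (1/20)[1*(4)*conj(2) + 1*(-4)*conj(2) + 2*(-3/2 - sqrt(5)/2)*conj(-sqrt(5)/2 - 1/2) + 2*(3/2 - sqrt(5)/2)*conj(-1/2 + sqrt(5)/2) + 2*(-3/2 + sqrt(5)/2)*conj(-1/2 + sqrt(5)/2) + 2*(sqrt(5)/2 + 3/2)*conj(-sqrt(5)/2 - 1/2) + 5*(0)*conj(0) + 5*(0)*conj(0)]
      = (1/20)[(8) + (-8) + (4 + 2*sqrt(5)) + (-4 + 2*sqrt(5)) + (4 - 2*sqrt(5)) + (-2*sqrt(5) - 4) + (0) + (0)] = 0/20 = 0
Hence the multiplicities are chi_3: 1, chi_4: 1, chi_7: 1. Dimension check: dim(chi_5)*dim(chi_8) = 2*2 = 4 and sum (mult * dim) = 1*1 + 1*1 + 1*2 = 4.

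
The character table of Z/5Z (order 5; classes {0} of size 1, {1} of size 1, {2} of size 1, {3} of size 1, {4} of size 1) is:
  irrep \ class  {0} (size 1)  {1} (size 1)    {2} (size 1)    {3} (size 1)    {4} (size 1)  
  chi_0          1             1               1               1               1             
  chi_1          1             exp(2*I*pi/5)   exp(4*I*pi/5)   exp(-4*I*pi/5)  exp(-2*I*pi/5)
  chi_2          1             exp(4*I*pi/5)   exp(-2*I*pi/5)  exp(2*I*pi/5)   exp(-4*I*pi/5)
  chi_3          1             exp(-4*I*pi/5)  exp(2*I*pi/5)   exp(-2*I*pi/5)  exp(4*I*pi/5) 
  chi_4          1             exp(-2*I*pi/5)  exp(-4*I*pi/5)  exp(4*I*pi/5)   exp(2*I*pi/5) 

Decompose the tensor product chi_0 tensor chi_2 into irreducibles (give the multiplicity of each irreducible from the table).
chi_0 tensor chi_2 = chi_2 (all other irreducibles have multiplicity 0).

Details: The character of a tensor product is the pointwise product (chi_0 * chi_2)(C) = chi_0(C) * chi_2(C):
  {0}: (1)*(1), {1}: (1)*(exp(4*I*pi/5)), {2}: (1)*(exp(-2*I*pi/5)), {3}: (1)*(exp(2*I*pi/5)), {4}: (1)*(exp(-4*I*pi/5))
so (chi_0 * chi_2) takes values
  {0} -> 1, {1} -> exp(4*I*pi/5), {2} -> exp(-2*I*pi/5), {3} -> exp(2*I*pi/5), {4} -> exp(-4*I*pi/5).
Now take the inner product of this character with each irreducible chi from the table, <chi_0*chi_2, chi> = (1/5) sum_C |C| (chi_0*chi_2)(C) conj(chi(C)):
  <chi_0*chi_2, chi_0> = (1/5)[1*(1)*conj(1) + 1*(exp(4*I*pi/5))*conj(1) + 1*(exp(-2*I*pi/5))*conj(1) + 1*(exp(2*I*pi/5))*conj(1) + 1*(exp(-4*I*pi/5))*conj(1)]
      = (1/5)[(1) + (exp(4*I*pi/5)) + (exp(-2*I*pi/5)) + (exp(2*I*pi/5)) + (exp(-4*I*pi/5))] = 0/5 = 0
  <chi_0*chi_2, chi_1> = (1/5)[1*(1)*conj(1) + 1*(exp(4*I*pi/5))*conj(exp(2*I*pi/5)) + 1*(exp(-2*I*pi/5))*conj(exp(4*I*pi/5)) + 1*(exp(2*I*pi/5))*conj(exp(-4*I*pi/5)) + 1*(exp(-4*I*pi/5))*conj(exp(-2*I*pi/5))]
      = (1/5)[(1) + (exp(2*I*pi/5)) + (exp(4*I*pi/5)) + (exp(-4*I*pi/5)) + (exp(-2*I*pi/5))] = 0/5 = 0
  <chi_0*chi_2, chi_2> = (1/5)[1*(1)*conj(1) + 1*(exp(4*I*pi/5))*conj(exp(4*I*pi/5)) + 1*(exp(-2*I*pi/5))*conj(exp(-2*I*pi/5)) + 1*(exp(2*I*pi/5))*conj(exp(2*I*pi/5)) + 1*(exp(-4*I*pi/5))*conj(exp(-4*I*pi/5))]
      = (1/5)[(1) + (1) + (1) + (1) + (1)] = 5/5 = 1
  <chi_0*chi_2, chi_3> = (1/5)[1*(1)*conj(1) + 1*(exp(4*I*pi/5))*conj(exp(-4*I*pi/5)) + 1*(exp(-2*I*pi/5))*conj(exp(2*I*pi/5)) + 1*(exp(2*I*pi/5))*conj(exp(-2*I*pi/5)) + 1*(exp(-4*I*pi/5))*conj(exp(4*I*pi/5))]
      = (1/5)[(1) + (exp(-2*I*pi/5)) + (exp(-4*I*pi/5)) + (exp(4*I*pi/5)) + (exp(2*I*pi/5))] = 0/5 = 0
  <chi_0*chi_2, chi_4> = (1/5)[1*(1)*conj(1) + 1*(exp(4*I*pi/5))*conj(exp(-2*I*pi/5)) + 1*(exp(-2*I*pi/5))*conj(exp(-4*I*pi/5)) + 1*(exp(2*I*pi/5))*conj(exp(4*I*pi/5)) + 1*(exp(-4*I*pi/5))*conj(exp(2*I*pi/5))]
      = (1/5)[(1) + (exp(-4*I*pi/5)) + (exp(2*I*pi/5)) + (exp(-2*I*pi/5)) + (exp(4*I*pi/5))] = 0/5 = 0
(Exp terms are combined using exp(i*s)*conj(exp(i*t)) = exp(i*(s-t)), and sums of them are collapsed using the identity that for every m > 1 the m distinct m-th roots of unity sum to 0, e.g. 1 + exp(2*I*pi/3) + exp(-2*I*pi/3) = 0.)
Hence the multiplicities are chi_2: 1. Dimension check: dim(chi_0)*dim(chi_2) = 1*1 = 1 and sum (mult * dim) = 1*1 = 1.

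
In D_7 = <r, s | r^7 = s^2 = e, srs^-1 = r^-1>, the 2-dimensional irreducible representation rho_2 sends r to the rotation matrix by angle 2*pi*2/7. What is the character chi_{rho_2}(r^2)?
chi_{rho_2}(r^2) = 2*cos(2*pi*2*2/7) = -2*cos(pi/7)

Argument: rho_2(r^2) is rotation by angle 2*pi*2*2/7, whose trace is 2*cos(2*pi*2*2/7) = -2*cos(pi/7).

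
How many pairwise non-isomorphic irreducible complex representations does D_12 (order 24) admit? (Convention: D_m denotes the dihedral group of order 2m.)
9

Details: The number of irreducible complex representations of a finite group equals its number of conjugacy classes. D_12 has 9 conjugacy classes (n/2 + 3 for n even), so D_12 (order 24) has exactly 9 irreducible complex representations.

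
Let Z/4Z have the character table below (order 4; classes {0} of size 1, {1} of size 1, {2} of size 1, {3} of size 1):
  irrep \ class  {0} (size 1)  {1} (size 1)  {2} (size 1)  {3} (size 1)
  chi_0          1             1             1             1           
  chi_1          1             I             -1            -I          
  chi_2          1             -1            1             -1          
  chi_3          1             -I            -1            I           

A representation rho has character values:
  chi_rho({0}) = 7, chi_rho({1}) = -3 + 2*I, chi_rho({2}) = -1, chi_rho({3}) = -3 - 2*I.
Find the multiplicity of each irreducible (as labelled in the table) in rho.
Multiplicities: chi_0: 0, chi_1: 3, chi_2: 3, chi_3: 1.

Proof sketch: Use <chi_rho, chi> = (1/|G|) sum_C |C| * chi_rho(C) * conj(chi(C)) with |G| = 4 for each irreducible chi in the table:
  <chi_rho, chi_0> = (1/4)[1*(7)*conj(1) + 1*(-3 + 2*I)*conj(1) + 1*(-1)*conj(1) + 1*(-3 - 2*I)*conj(1)]
      = (1/4)[(7) + (-3 + 2*I) + (-1) + (-3 - 2*I)] = 0/4 = 0
  <chi_rho, chi_1> = (1/4)[1*(7)*conj(1) + 1*(-3 + 2*I)*conj(I) + 1*(-1)*conj(-1) + 1*(-3 - 2*I)*conj(-I)]
      = (1/4)[(7) + (2 + 3*I) + (1) + (2 - 3*I)] = 12/4 = 3
  <chi_rho, chi_2> = (1/4)[1*(7)*conj(1) + 1*(-3 + 2*I)*conj(-1) + 1*(-1)*conj(1) + 1*(-3 - 2*I)*conj(-1)]
      = (1/4)[(7) + (3 - 2*I) + (-1) + (3 + 2*I)] = 12/4 = 3
  <chi_rho, chi_3> = (1/4)[1*(7)*conj(1) + 1*(-3 + 2*I)*conj(-I) + 1*(-1)*conj(-1) + 1*(-3 - 2*I)*conj(I)]
      = (1/4)[(7) + (-2 - 3*I) + (1) + (-2 + 3*I)] = 4/4 = 1
(Exp terms are combined using exp(i*s)*conj(exp(i*t)) = exp(i*(s-t)), and sums of them are collapsed using the identity that for every m > 1 the m distinct m-th roots of unity sum to 0, e.g. 1 + exp(2*I*pi/3) + exp(-2*I*pi/3) = 0.)
Dimension check: dim(rho) = sum (mult * dim) = 0*1 + 3*1 + 3*1 + 1*1 = 7 = chi_rho(e) = 7.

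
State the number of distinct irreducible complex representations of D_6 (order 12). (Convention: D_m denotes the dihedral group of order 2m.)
6

Justification: The number of irreducible complex representations of a finite group equals its number of conjugacy classes. D_6 has 6 conjugacy classes (n/2 + 3 for n even), so D_6 (order 12) has exactly 6 irreducible complex representations.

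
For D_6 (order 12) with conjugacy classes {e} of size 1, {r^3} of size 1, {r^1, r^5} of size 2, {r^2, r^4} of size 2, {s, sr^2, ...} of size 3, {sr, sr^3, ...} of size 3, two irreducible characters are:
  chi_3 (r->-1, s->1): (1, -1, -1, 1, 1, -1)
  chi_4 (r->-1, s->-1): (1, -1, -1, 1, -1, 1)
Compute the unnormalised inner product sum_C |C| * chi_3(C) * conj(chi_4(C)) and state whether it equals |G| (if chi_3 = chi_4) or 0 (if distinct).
Sum = 0; so <chi_3, chi_4> = 0 (distinct irreducibles are orthogonal).

Solution. Compute term by term over conjugacy classes (|C| * chi_3(C) * conj(chi_4(C))):
  1*(1)*conj(1) + 1*(-1)*conj(-1) + 2*(-1)*conj(-1) + 2*(1)*conj(1) + 3*(1)*conj(-1) + 3*(-1)*conj(1)
  = (1) + (1) + (2) + (2) + (-3) + (-3)
  = 0.
Dividing by |G| = 12 gives 0/12 = 0, matching the row-orthogonality relation <chi_3, chi_4> = [chi_3 = chi_4].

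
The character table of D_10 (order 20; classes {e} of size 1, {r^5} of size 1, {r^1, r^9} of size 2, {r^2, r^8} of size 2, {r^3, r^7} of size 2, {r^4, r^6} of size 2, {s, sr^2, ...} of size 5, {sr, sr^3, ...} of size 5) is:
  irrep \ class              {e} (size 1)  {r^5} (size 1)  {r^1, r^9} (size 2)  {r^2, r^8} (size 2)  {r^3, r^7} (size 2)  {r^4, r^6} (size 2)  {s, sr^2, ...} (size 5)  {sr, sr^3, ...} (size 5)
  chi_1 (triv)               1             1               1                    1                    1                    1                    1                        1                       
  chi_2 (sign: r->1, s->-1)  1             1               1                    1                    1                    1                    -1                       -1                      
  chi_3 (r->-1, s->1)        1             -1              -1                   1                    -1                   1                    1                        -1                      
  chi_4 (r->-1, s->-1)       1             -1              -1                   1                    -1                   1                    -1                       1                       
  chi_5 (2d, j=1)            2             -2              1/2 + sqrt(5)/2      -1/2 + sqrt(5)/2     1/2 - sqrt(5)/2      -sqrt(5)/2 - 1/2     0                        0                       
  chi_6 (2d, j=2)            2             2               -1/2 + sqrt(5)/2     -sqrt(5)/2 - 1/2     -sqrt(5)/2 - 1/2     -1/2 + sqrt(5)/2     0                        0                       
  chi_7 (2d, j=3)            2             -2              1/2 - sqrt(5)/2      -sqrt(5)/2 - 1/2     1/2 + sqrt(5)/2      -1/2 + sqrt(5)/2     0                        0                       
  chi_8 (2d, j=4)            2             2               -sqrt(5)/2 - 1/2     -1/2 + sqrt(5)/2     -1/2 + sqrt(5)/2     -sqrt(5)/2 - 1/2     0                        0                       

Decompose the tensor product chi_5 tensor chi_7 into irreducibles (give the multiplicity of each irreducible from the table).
chi_5 tensor chi_7 = chi_6 + chi_8 (all other irreducibles have multiplicity 0).

Derivation: The character of a tensor product is the pointwise product (chi_5 * chi_7)(C) = chi_5(C) * chi_7(C):
  {e}: (2)*(2), {r^5}: (-2)*(-2), {r^1, r^9}: (1/2 + sqrt(5)/2)*(1/2 - sqrt(5)/2), {r^2, r^8}: (-1/2 + sqrt(5)/2)*(-sqrt(5)/2 - 1/2), {r^3, r^7}: (1/2 - sqrt(5)/2)*(1/2 + sqrt(5)/2), {r^4, r^6}: (-sqrt(5)/2 - 1/2)*(-1/2 + sqrt(5)/2), {s, sr^2, ...}: (0)*(0), {sr, sr^3, ...}: (0)*(0)
so (chi_5 * chi_7) takes values
  {e} -> 4, {r^5} -> 4, {r^1, r^9} -> -1, {r^2, r^8} -> -1, {r^3, r^7} -> -1, {r^4, r^6} -> -1, {s, sr^2, ...} -> 0, {sr, sr^3, ...} -> 0.
Now take the inner product of this character with each irreducible chi from the table, <chi_5*chi_7, chi> = (1/20) sum_C |C| (chi_5*chi_7)(C) conj(chi(C)):
  <chi_5*chi_7, chi_1> = (1/20)[1*(4)*conj(1) + 1*(4)*conj(1) + 2*(-1)*conj(1) + 2*(-1)*conj(1) + 2*(-1)*conj(1) + 2*(-1)*conj(1) + 5*(0)*conj(1) + 5*(0)*conj(1)]
      = (1/20)[(4) + (4) + (-2) + (-2) + (-2) + (-2) + (0) + (0)] = 0/20 = 0
  <chi_5*chi_7, chi_2> = (1/20)[1*(4)*conj(1) + 1*(4)*conj(1) + 2*(-1)*conj(1) + 2*(-1)*conj(1) + 2*(-1)*conj(1) + 2*(-1)*conj(1) + 5*(0)*conj(-1) + 5*(0)*conj(-1)]
      = (1/20)[(4) + (4) + (-2) + (-2) + (-2) + (-2) + (0) + (0)] = 0/20 = 0
  <chi_5*chi_7, chi_3> = (1/20)[1*(4)*conj(1) + 1*(4)*conj(-1) + 2*(-1)*conj(-1) + 2*(-1)*conj(1) + 2*(-1)*conj(-1) + 2*(-1)*conj(1) + 5*(0)*conj(1) + 5*(0)*conj(-1)]
      = (1/20)[(4) + (-4) + (2) + (-2) + (2) + (-2) + (0) + (0)] = 0/20 = 0
  <chi_5*chi_7, chi_4> = (1/20)[1*(4)*conj(1) + 1*(4)*conj(-1) + 2*(-1)*conj(-1) + 2*(-1)*conj(1) + 2*(-1)*conj(-1) + 2*(-1)*conj(1) + 5*(0)*conj(-1) + 5*(0)*conj(1)]
      = (1/20)[(4) + (-4) + (2) + (-2) + (2) + (-2) + (0) + (0)] = 0/20 = 0
  <chi_5*chi_7, chi_5> = (1/20)[1*(4)*conj(2) + 1*(4)*conj(-2) + 2*(-1)*conj(1/2 + sqrt(5)/2) + 2*(-1)*conj(-1/2 + sqrt(5)/2) + 2*(-1)*conj(1/2 - sqrt(5)/2) + 2*(-1)*conj(-sqrt(5)/2 - 1/2) + 5*(0)*conj(0) + 5*(0)*conj(0)]
      = (1/20)[(8) + (-8) + (-sqrt(5) - 1) + (1 - sqrt(5)) + (-1 + sqrt(5)) + (1 + sqrt(5)) + (0) + (0)] = 0/20 = 0
  <chi_5*chi_7, chi_6> = (1/20)[1*(4)*conj(2) + 1*(4)*conj(2) + 2*(-1)*conj(-1/2 + sqrt(5)/2) + 2*(-1)*conj(-sqrt(5)/2 - 1/2) + 2*(-1)*conj(-sqrt(5)/2 - 1/2) + 2*(-1)*conj(-1/2 + sqrt(5)/2) + 5*(0)*conj(0) + 5*(0)*conj(0)]
      = (1/20)[(8) + (8) + (1 - sqrt(5)) + (1 + sqrt(5)) + (1 + sqrt(5)) + (1 - sqrt(5)) + (0) + (0)] = 20/20 = 1
  <chi_5*chi_7, chi_7> = (1/20)[1*(4)*conj(2) + 1*(4)*conj(-2) + 2*(-1)*conj(1/2 - sqrt(5)/2) + 2*(-1)*conj(-sqrt(5)/2 - 1/2) + 2*(-1)*conj(1/2 + sqrt(5)/2) + 2*(-1)*conj(-1/2 + sqrt(5)/2) + 5*(0)*conj(0) + 5*(0)*conj(0)]
      = (1/20)[(8) + (-8) + (-1 + sqrt(5)) + (1 + sqrt(5)) + (-sqrt(5) - 1) + (1 - sqrt(5)) + (0) + (0)] = 0/20 = 0
  <chi_5*chi_7, chi_8> = (1/20)[1*(4)*conj(2) + 1*(4)*conj(2) + 2*(-1)*conj(-sqrt(5)/2 - 1/2) + 2*(-1)*conj(-1/2 + sqrt(5)/2) + 2*(-1)*conj(-1/2 + sqrt(5)/2) + 2*(-1)*conj(-sqrt(5)/2 - 1/2) + 5*(0)*conj(0) + 5*(0)*conj(0)]
      = (1/20)[(8) + (8) + (1 + sqrt(5)) + (1 - sqrt(5)) + (1 - sqrt(5)) + (1 + sqrt(5)) + (0) + (0)] = 20/20 = 1
Hence the multiplicities are chi_6: 1, chi_8: 1. Dimension check: dim(chi_5)*dim(chi_7) = 2*2 = 4 and sum (mult * dim) = 1*2 + 1*2 = 4.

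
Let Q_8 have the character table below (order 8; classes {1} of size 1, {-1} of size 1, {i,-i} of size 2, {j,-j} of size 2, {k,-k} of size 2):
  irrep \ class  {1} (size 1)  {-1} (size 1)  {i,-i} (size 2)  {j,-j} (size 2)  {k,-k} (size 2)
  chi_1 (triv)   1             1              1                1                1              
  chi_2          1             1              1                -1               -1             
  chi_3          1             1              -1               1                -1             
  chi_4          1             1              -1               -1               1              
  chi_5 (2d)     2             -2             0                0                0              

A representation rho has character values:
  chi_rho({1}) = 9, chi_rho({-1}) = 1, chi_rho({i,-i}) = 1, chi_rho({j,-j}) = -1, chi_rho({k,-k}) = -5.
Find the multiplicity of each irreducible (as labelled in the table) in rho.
Multiplicities: chi_1: 0, chi_2: 3, chi_3: 2, chi_4: 0, chi_5: 2.

Justification: Use <chi_rho, chi> = (1/|G|) sum_C |C| * chi_rho(C) * conj(chi(C)) with |G| = 8 for each irreducible chi in the table:
  <chi_rho, chi_1> = (1/8)[1*(9)*conj(1) + 1*(1)*conj(1) + 2*(1)*conj(1) + 2*(-1)*conj(1) + 2*(-5)*conj(1)]
      = (1/8)[(9) + (1) + (2) + (-2) + (-10)] = 0/8 = 0
  <chi_rho, chi_2> = (1/8)[1*(9)*conj(1) + 1*(1)*conj(1) + 2*(1)*conj(1) + 2*(-1)*conj(-1) + 2*(-5)*conj(-1)]
      = (1/8)[(9) + (1) + (2) + (2) + (10)] = 24/8 = 3
  <chi_rho, chi_3> = (1/8)[1*(9)*conj(1) + 1*(1)*conj(1) + 2*(1)*conj(-1) + 2*(-1)*conj(1) + 2*(-5)*conj(-1)]
      = (1/8)[(9) + (1) + (-2) + (-2) + (10)] = 16/8 = 2
  <chi_rho, chi_4> = (1/8)[1*(9)*conj(1) + 1*(1)*conj(1) + 2*(1)*conj(-1) + 2*(-1)*conj(-1) + 2*(-5)*conj(1)]
      = (1/8)[(9) + (1) + (-2) + (2) + (-10)] = 0/8 = 0
  <chi_rho, chi_5> = (1/8)[1*(9)*conj(2) + 1*(1)*conj(-2) + 2*(1)*conj(0) + 2*(-1)*conj(0) + 2*(-5)*conj(0)]
      = (1/8)[(18) + (-2) + (0) + (0) + (0)] = 16/8 = 2
Dimension check: dim(rho) = sum (mult * dim) = 0*1 + 3*1 + 2*1 + 0*1 + 2*2 = 9 = chi_rho(e) = 9.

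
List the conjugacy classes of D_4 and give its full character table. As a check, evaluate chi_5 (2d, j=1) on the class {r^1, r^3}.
Conjugacy classes: {e} of size 1, {r^2} of size 1, {r^1, r^3} of size 2, {s, sr^2, ...} of size 2, {sr, sr^3, ...} of size 2.
Character table:
  irrep \ class              {e} (size 1)  {r^2} (size 1)  {r^1, r^3} (size 2)  {s, sr^2, ...} (size 2)  {sr, sr^3, ...} (size 2)
  chi_1 (triv)               1             1               1                    1                        1                       
  chi_2 (sign: r->1, s->-1)  1             1               1                    -1                       -1                      
  chi_3 (r->-1, s->1)        1             1               -1                   1                        -1                      
  chi_4 (r->-1, s->-1)       1             1               -1                   -1                       1                       
  chi_5 (2d, j=1)            2             -2              0                    0                        0                       

Spot check: chi_5 (2d, j=1) on {r^1, r^3} = 0.

Working: D_4 has order 2*4 = 8 with 5 conjugacy classes, hence 5 irreducibles. Sum of squared dims 1 + 1 + 1 + 1 + 4 = 8 = |G|. Linear characters come from the abelianisation; the 2-dimensional irreps have character r^k -> 2*cos(2*pi*j*k/4), reflections -> 0.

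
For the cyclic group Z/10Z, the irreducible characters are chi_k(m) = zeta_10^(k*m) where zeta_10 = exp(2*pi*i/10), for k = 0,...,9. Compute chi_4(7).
chi_4(7) = zeta_10^28 = exp(-2*I*pi/5)

Proof sketch: chi_4(7) = zeta_10^(4*7) = zeta_10^28. Since zeta_10^10 = 1, this equals zeta_10^8 = exp(2*pi*i*8/10) = exp(-2*I*pi/5).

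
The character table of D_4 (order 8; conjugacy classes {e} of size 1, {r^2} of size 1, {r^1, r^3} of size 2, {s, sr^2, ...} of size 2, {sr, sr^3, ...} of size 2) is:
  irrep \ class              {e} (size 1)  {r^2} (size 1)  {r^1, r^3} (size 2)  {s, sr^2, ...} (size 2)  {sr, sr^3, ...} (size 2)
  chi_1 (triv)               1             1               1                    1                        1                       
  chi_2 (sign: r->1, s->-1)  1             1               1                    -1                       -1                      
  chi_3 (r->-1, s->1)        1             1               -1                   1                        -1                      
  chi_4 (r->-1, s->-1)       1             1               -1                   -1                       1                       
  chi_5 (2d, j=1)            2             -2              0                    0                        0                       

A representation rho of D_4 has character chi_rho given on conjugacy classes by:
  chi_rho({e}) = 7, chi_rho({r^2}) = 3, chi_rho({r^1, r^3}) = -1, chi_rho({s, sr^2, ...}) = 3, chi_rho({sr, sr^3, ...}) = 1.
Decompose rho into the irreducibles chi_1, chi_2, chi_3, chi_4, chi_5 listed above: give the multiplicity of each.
Multiplicities: chi_1: 2, chi_2: 0, chi_3: 2, chi_4: 1, chi_5: 1.

Working: Use <chi_rho, chi> = (1/|G|) sum_C |C| * chi_rho(C) * conj(chi(C)) with |G| = 8 for each irreducible chi in the table:
  <chi_rho, chi_1> = (1/8)[1*(7)*conj(1) + 1*(3)*conj(1) + 2*(-1)*conj(1) + 2*(3)*conj(1) + 2*(1)*conj(1)]
      = (1/8)[(7) + (3) + (-2) + (6) + (2)] = 16/8 = 2
  <chi_rho, chi_2> = (1/8)[1*(7)*conj(1) + 1*(3)*conj(1) + 2*(-1)*conj(1) + 2*(3)*conj(-1) + 2*(1)*conj(-1)]
      = (1/8)[(7) + (3) + (-2) + (-6) + (-2)] = 0/8 = 0
  <chi_rho, chi_3> = (1/8)[1*(7)*conj(1) + 1*(3)*conj(1) + 2*(-1)*conj(-1) + 2*(3)*conj(1) + 2*(1)*conj(-1)]
      = (1/8)[(7) + (3) + (2) + (6) + (-2)] = 16/8 = 2
  <chi_rho, chi_4> = (1/8)[1*(7)*conj(1) + 1*(3)*conj(1) + 2*(-1)*conj(-1) + 2*(3)*conj(-1) + 2*(1)*conj(1)]
      = (1/8)[(7) + (3) + (2) + (-6) + (2)] = 8/8 = 1
  <chi_rho, chi_5> = (1/8)[1*(7)*conj(2) + 1*(3)*conj(-2) + 2*(-1)*conj(0) + 2*(3)*conj(0) + 2*(1)*conj(0)]
      = (1/8)[(14) + (-6) + (0) + (0) + (0)] = 8/8 = 1
Dimension check: dim(rho) = sum (mult * dim) = 2*1 + 0*1 + 2*1 + 1*1 + 1*2 = 7 = chi_rho(e) = 7.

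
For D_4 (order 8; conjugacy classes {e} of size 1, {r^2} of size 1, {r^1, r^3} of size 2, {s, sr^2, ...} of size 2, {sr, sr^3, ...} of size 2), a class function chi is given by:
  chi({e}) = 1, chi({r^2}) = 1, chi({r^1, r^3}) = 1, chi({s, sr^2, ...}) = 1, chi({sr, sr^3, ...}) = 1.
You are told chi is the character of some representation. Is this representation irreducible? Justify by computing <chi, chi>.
Irreducible: <chi, chi> = 1.

Derivation: <chi, chi> = (1/|G|) sum_C |C| * |chi(C)|^2 = (1/8)[1*|1|^2 + 1*|1|^2 + 2*|1|^2 + 2*|1|^2 + 2*|1|^2]
  = (1/8)[(1) + (1) + (2) + (2) + (2)] = 8/8 = 1.
A character is irreducible iff <chi, chi> = 1, so this representation is irreducible.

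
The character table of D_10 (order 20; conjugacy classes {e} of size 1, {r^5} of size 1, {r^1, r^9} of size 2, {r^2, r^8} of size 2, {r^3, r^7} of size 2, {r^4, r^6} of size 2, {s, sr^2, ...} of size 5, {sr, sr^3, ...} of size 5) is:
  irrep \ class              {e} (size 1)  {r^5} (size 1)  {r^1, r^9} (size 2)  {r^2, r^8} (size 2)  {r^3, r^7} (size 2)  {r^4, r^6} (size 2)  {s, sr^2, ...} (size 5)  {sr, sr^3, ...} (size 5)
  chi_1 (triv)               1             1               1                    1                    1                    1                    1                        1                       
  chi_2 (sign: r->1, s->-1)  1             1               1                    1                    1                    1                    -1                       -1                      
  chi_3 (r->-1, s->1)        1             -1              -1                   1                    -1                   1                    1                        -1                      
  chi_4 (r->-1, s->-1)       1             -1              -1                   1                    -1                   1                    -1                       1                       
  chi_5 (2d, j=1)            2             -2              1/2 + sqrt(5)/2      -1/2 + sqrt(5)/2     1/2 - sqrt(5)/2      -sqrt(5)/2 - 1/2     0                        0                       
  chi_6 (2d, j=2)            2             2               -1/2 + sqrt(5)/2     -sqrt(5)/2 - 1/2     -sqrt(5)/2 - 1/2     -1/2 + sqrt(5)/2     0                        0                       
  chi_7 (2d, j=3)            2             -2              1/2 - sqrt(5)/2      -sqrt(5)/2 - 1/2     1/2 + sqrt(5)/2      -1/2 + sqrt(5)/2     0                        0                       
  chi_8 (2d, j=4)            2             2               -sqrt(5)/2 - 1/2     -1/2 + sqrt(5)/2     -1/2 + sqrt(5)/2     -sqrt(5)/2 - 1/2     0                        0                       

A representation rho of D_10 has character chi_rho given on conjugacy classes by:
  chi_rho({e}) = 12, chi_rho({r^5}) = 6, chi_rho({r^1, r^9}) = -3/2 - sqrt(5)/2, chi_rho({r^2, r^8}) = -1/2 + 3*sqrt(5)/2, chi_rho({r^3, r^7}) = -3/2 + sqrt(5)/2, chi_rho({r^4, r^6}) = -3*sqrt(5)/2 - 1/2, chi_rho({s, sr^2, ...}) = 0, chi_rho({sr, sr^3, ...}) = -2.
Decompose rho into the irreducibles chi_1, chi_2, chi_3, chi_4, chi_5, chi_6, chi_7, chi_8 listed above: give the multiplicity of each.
Multiplicities: chi_1: 0, chi_2: 1, chi_3: 1, chi_4: 0, chi_5: 1, chi_6: 1, chi_7: 0, chi_8: 3.

Details: Use <chi_rho, chi> = (1/|G|) sum_C |C| * chi_rho(C) * conj(chi(C)) with |G| = 20 for each irreducible chi in the table:
  <chi_rho, chi_1> = (1/20)[1*(12)*conj(1) + 1*(6)*conj(1) + 2*(-3/2 - sqrt(5)/2)*conj(1) + 2*(-1/2 + 3*sqrt(5)/2)*conj(1) + 2*(-3/2 + sqrt(5)/2)*conj(1) + 2*(-3*sqrt(5)/2 - 1/2)*conj(1) + 5*(0)*conj(1) + 5*(-2)*conj(1)]
      = (1/20)[(12) + (6) + (-3 - sqrt(5)) + (-1 + 3*sqrt(5)) + (-3 + sqrt(5)) + (-3*sqrt(5) - 1) + (0) + (-10)] = 0/20 = 0
  <chi_rho, chi_2> = (1/20)[1*(12)*conj(1) + 1*(6)*conj(1) + 2*(-3/2 - sqrt(5)/2)*conj(1) + 2*(-1/2 + 3*sqrt(5)/2)*conj(1) + 2*(-3/2 + sqrt(5)/2)*conj(1) + 2*(-3*sqrt(5)/2 - 1/2)*conj(1) + 5*(0)*conj(-1) + 5*(-2)*conj(-1)]
      = (1/20)[(12) + (6) + (-3 - sqrt(5)) + (-1 + 3*sqrt(5)) + (-3 + sqrt(5)) + (-3*sqrt(5) - 1) + (0) + (10)] = 20/20 = 1
  <chi_rho, chi_3> = (1/20)[1*(12)*conj(1) + 1*(6)*conj(-1) + 2*(-3/2 - sqrt(5)/2)*conj(-1) + 2*(-1/2 + 3*sqrt(5)/2)*conj(1) + 2*(-3/2 + sqrt(5)/2)*conj(-1) + 2*(-3*sqrt(5)/2 - 1/2)*conj(1) + 5*(0)*conj(1) + 5*(-2)*conj(-1)]
      = (1/20)[(12) + (-6) + (sqrt(5) + 3) + (-1 + 3*sqrt(5)) + (3 - sqrt(5)) + (-3*sqrt(5) - 1) + (0) + (10)] = 20/20 = 1
  <chi_rho, chi_4> = (1/20)[1*(12)*conj(1) + 1*(6)*conj(-1) + 2*(-3/2 - sqrt(5)/2)*conj(-1) + 2*(-1/2 + 3*sqrt(5)/2)*conj(1) + 2*(-3/2 + sqrt(5)/2)*conj(-1) + 2*(-3*sqrt(5)/2 - 1/2)*conj(1) + 5*(0)*conj(-1) + 5*(-2)*conj(1)]
      = (1/20)[(12) + (-6) + (sqrt(5) + 3) + (-1 + 3*sqrt(5)) + (3 - sqrt(5)) + (-3*sqrt(5) - 1) + (0) + (-10)] = 0/20 = 0
  <chi_rho, chi_5> = (1/20)[1*(12)*conj(2) + 1*(6)*conj(-2) + 2*(-3/2 - sqrt(5)/2)*conj(1/2 + sqrt(5)/2) + 2*(-1/2 + 3*sqrt(5)/2)*conj(-1/2 + sqrt(5)/2) + 2*(-3/2 + sqrt(5)/2)*conj(1/2 - sqrt(5)/2) + 2*(-3*sqrt(5)/2 - 1/2)*conj(-sqrt(5)/2 - 1/2) + 5*(0)*conj(0) + 5*(-2)*conj(0)]
      = (1/20)[(24) + (-12) + (-2*sqrt(5) - 4) + (8 - 2*sqrt(5)) + (-4 + 2*sqrt(5)) + (2*sqrt(5) + 8) + (0) + (0)] = 20/20 = 1
  <chi_rho, chi_6> = (1/20)[1*(12)*conj(2) + 1*(6)*conj(2) + 2*(-3/2 - sqrt(5)/2)*conj(-1/2 + sqrt(5)/2) + 2*(-1/2 + 3*sqrt(5)/2)*conj(-sqrt(5)/2 - 1/2) + 2*(-3/2 + sqrt(5)/2)*conj(-sqrt(5)/2 - 1/2) + 2*(-3*sqrt(5)/2 - 1/2)*conj(-1/2 + sqrt(5)/2) + 5*(0)*conj(0) + 5*(-2)*conj(0)]
      = (1/20)[(24) + (12) + (-sqrt(5) - 1) + (-7 - sqrt(5)) + (-1 + sqrt(5)) + (-7 + sqrt(5)) + (0) + (0)] = 20/20 = 1
  <chi_rho, chi_7> = (1/20)[1*(12)*conj(2) + 1*(6)*conj(-2) + 2*(-3/2 - sqrt(5)/2)*conj(1/2 - sqrt(5)/2) + 2*(-1/2 + 3*sqrt(5)/2)*conj(-sqrt(5)/2 - 1/2) + 2*(-3/2 + sqrt(5)/2)*conj(1/2 + sqrt(5)/2) + 2*(-3*sqrt(5)/2 - 1/2)*conj(-1/2 + sqrt(5)/2) + 5*(0)*conj(0) + 5*(-2)*conj(0)]
      = (1/20)[(24) + (-12) + (1 + sqrt(5)) + (-7 - sqrt(5)) + (1 - sqrt(5)) + (-7 + sqrt(5)) + (0) + (0)] = 0/20 = 0
  <chi_rho, chi_8> = (1/20)[1*(12)*conj(2) + 1*(6)*conj(2) + 2*(-3/2 - sqrt(5)/2)*conj(-sqrt(5)/2 - 1/2) + 2*(-1/2 + 3*sqrt(5)/2)*conj(-1/2 + sqrt(5)/2) + 2*(-3/2 + sqrt(5)/2)*conj(-1/2 + sqrt(5)/2) + 2*(-3*sqrt(5)/2 - 1/2)*conj(-sqrt(5)/2 - 1/2) + 5*(0)*conj(0) + 5*(-2)*conj(0)]
      = (1/20)[(24) + (12) + (4 + 2*sqrt(5)) + (8 - 2*sqrt(5)) + (4 - 2*sqrt(5)) + (2*sqrt(5) + 8) + (0) + (0)] = 60/20 = 3
Dimension check: dim(rho) = sum (mult * dim) = 0*1 + 1*1 + 1*1 + 0*1 + 1*2 + 1*2 + 0*2 + 3*2 = 12 = chi_rho(e) = 12.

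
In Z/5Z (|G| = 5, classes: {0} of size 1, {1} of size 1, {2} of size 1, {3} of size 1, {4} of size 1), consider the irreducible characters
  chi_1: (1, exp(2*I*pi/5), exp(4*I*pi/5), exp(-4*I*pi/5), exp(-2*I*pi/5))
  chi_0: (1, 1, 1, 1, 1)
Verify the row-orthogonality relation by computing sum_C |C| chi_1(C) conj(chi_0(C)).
Sum = 0; so <chi_1, chi_0> = 0 (distinct irreducibles are orthogonal).

Justification: Compute term by term over conjugacy classes (|C| * chi_1(C) * conj(chi_0(C))):
  1*(1)*conj(1) + 1*(exp(2*I*pi/5))*conj(1) + 1*(exp(4*I*pi/5))*conj(1) + 1*(exp(-4*I*pi/5))*conj(1) + 1*(exp(-2*I*pi/5))*conj(1)
  = (1) + (exp(2*I*pi/5)) + (exp(4*I*pi/5)) + (exp(-4*I*pi/5)) + (exp(-2*I*pi/5))
  = 0.
(Exp terms are combined using exp(i*s)*conj(exp(i*t)) = exp(i*(s-t)), and sums of them are collapsed using the identity that for every m > 1 the m distinct m-th roots of unity sum to 0, e.g. 1 + exp(2*I*pi/3) + exp(-2*I*pi/3) = 0.)
Dividing by |G| = 5 gives 0/5 = 0, matching the row-orthogonality relation <chi_1, chi_0> = [chi_1 = chi_0].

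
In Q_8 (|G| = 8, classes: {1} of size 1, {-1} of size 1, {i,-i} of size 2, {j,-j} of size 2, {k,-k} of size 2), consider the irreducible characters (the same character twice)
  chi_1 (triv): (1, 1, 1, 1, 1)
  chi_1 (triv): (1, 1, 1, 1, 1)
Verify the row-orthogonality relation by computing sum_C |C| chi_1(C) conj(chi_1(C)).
Sum = 8 = |G| = 8; so <chi_1, chi_1> = 1 (norm-1 confirms irreducibility).

Justification: Compute term by term over conjugacy classes (|C| * chi_1(C) * conj(chi_1(C))):
  1*(1)*conj(1) + 1*(1)*conj(1) + 2*(1)*conj(1) + 2*(1)*conj(1) + 2*(1)*conj(1)
  = (1) + (1) + (2) + (2) + (2)
  = 8.
Dividing by |G| = 8 gives 8/8 = 1, matching the row-orthogonality relation <chi_1, chi_1> = [chi_1 = chi_1].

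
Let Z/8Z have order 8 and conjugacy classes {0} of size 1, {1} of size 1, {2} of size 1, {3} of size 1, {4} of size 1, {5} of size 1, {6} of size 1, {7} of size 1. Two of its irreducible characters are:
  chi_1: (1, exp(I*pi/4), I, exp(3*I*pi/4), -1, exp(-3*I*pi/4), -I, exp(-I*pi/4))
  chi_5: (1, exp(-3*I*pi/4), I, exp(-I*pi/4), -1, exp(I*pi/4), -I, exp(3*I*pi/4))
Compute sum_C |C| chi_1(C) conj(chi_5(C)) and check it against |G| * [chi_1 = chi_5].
Sum = 0; so <chi_1, chi_5> = 0 (distinct irreducibles are orthogonal).

Justification: Compute term by term over conjugacy classes (|C| * chi_1(C) * conj(chi_5(C))):
  1*(1)*conj(1) + 1*(exp(I*pi/4))*conj(exp(-3*I*pi/4)) + 1*(I)*conj(I) + 1*(exp(3*I*pi/4))*conj(exp(-I*pi/4)) + 1*(-1)*conj(-1) + 1*(exp(-3*I*pi/4))*conj(exp(I*pi/4)) + 1*(-I)*conj(-I) + 1*(exp(-I*pi/4))*conj(exp(3*I*pi/4))
  = (1) + (-1) + (1) + (-1) + (1) + (-1) + (1) + (-1)
  = 0.
(Exp terms are combined using exp(i*s)*conj(exp(i*t)) = exp(i*(s-t)), and sums of them are collapsed using the identity that for every m > 1 the m distinct m-th roots of unity sum to 0, e.g. 1 + exp(2*I*pi/3) + exp(-2*I*pi/3) = 0.)
Dividing by |G| = 8 gives 0/8 = 0, matching the row-orthogonality relation <chi_1, chi_5> = [chi_1 = chi_5].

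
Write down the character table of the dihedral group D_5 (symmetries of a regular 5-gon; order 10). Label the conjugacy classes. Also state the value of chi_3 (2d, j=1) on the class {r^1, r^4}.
Conjugacy classes: {e} of size 1, {r^1, r^4} of size 2, {r^2, r^3} of size 2, {s, sr, ..., sr^4} of size 5.
Character table:
  irrep \ class              {e} (size 1)  {r^1, r^4} (size 2)  {r^2, r^3} (size 2)  {s, sr, ..., sr^4} (size 5)
  chi_1 (triv)               1             1                    1                    1                          
  chi_2 (sign: r->1, s->-1)  1             1                    1                    -1                         
  chi_3 (2d, j=1)            2             -1/2 + sqrt(5)/2     -sqrt(5)/2 - 1/2     0                          
  chi_4 (2d, j=2)            2             -sqrt(5)/2 - 1/2     -1/2 + sqrt(5)/2     0                          

Spot check: chi_3 (2d, j=1) on {r^1, r^4} = -1/2 + sqrt(5)/2.

Reasoning: D_5 has order 2*5 = 10 with 4 conjugacy classes, hence 4 irreducibles. Sum of squared dims 1 + 1 + 4 + 4 = 10 = |G|. Linear characters come from the abelianisation; the 2-dimensional irreps have character r^k -> 2*cos(2*pi*j*k/5), reflections -> 0.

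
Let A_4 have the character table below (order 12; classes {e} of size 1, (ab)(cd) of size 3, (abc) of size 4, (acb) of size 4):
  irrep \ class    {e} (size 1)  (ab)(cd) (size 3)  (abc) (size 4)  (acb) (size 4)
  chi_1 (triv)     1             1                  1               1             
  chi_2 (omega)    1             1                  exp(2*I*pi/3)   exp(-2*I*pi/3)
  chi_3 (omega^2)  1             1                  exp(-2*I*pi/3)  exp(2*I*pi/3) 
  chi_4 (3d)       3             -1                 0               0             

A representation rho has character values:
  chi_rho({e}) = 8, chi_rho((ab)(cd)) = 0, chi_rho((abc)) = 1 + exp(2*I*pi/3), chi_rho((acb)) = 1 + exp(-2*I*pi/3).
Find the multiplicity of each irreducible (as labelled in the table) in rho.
Multiplicities: chi_1: 1, chi_2: 1, chi_3: 0, chi_4: 2.

Use <chi_rho, chi> = (1/|G|) sum_C |C| * chi_rho(C) * conj(chi(C)) with |G| = 12 for each irreducible chi in the table:
  <chi_rho, chi_1> = (1/12)[1*(8)*conj(1) + 3*(0)*conj(1) + 4*(1 + exp(2*I*pi/3))*conj(1) + 4*(1 + exp(-2*I*pi/3))*conj(1)]
      = (1/12)[(8) + (0) + (4 + 4*exp(2*I*pi/3)) + (4 + 4*exp(-2*I*pi/3))] = 12/12 = 1
  <chi_rho, chi_2> = (1/12)[1*(8)*conj(1) + 3*(0)*conj(1) + 4*(1 + exp(2*I*pi/3))*conj(exp(2*I*pi/3)) + 4*(1 + exp(-2*I*pi/3))*conj(exp(-2*I*pi/3))]
      = (1/12)[(8) + (0) + (4 + 4*exp(-2*I*pi/3)) + (4 + 4*exp(2*I*pi/3))] = 12/12 = 1
  <chi_rho, chi_3> = (1/12)[1*(8)*conj(1) + 3*(0)*conj(1) + 4*(1 + exp(2*I*pi/3))*conj(exp(-2*I*pi/3)) + 4*(1 + exp(-2*I*pi/3))*conj(exp(2*I*pi/3))]
      = (1/12)[(8) + (0) + (-4) + (-4)] = 0/12 = 0
  <chi_rho, chi_4> = (1/12)[1*(8)*conj(3) + 3*(0)*conj(-1) + 4*(1 + exp(2*I*pi/3))*conj(0) + 4*(1 + exp(-2*I*pi/3))*conj(0)]
      = (1/12)[(24) + (0) + (0) + (0)] = 24/12 = 2
(Exp terms are combined using exp(i*s)*conj(exp(i*t)) = exp(i*(s-t)), and sums of them are collapsed using the identity that for every m > 1 the m distinct m-th roots of unity sum to 0, e.g. 1 + exp(2*I*pi/3) + exp(-2*I*pi/3) = 0.)
Dimension check: dim(rho) = sum (mult * dim) = 1*1 + 1*1 + 0*1 + 2*3 = 8 = chi_rho(e) = 8.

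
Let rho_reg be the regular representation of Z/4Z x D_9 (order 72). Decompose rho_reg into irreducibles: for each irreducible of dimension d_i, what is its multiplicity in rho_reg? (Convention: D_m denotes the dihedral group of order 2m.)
Each irreducible V_i of dimension d_i appears with multiplicity d_i, i.e. rho_reg = (direct sum over all irreducibles V_i) d_i V_i. The irreducible dimensions for Z/4Z x D_9 are 1, 1, 1, 1, 1, 1, 1, 1, 2, 2, 2, 2, 2, 2, 2, 2, 2, 2, 2, 2, 2, 2, 2, 2: 8 irreducibles of dimension 1, each with multiplicity 1; 16 irreducibles of dimension 2, each with multiplicity 2. Total dimension 8*1*1 + 16*2*2 = 72 = |G|.

Argument: General theorem: in the regular representation of a finite group G, each irreducible appears with multiplicity equal to its dimension. Check: dim(rho_reg) = sum d_i^2 = 1 + 1 + 1 + 1 + 1 + 1 + 1 + 1 + 4 + 4 + 4 + 4 + 4 + 4 + 4 + 4 + 4 + 4 + 4 + 4 + 4 + 4 + 4 + 4 = 72 = |G|.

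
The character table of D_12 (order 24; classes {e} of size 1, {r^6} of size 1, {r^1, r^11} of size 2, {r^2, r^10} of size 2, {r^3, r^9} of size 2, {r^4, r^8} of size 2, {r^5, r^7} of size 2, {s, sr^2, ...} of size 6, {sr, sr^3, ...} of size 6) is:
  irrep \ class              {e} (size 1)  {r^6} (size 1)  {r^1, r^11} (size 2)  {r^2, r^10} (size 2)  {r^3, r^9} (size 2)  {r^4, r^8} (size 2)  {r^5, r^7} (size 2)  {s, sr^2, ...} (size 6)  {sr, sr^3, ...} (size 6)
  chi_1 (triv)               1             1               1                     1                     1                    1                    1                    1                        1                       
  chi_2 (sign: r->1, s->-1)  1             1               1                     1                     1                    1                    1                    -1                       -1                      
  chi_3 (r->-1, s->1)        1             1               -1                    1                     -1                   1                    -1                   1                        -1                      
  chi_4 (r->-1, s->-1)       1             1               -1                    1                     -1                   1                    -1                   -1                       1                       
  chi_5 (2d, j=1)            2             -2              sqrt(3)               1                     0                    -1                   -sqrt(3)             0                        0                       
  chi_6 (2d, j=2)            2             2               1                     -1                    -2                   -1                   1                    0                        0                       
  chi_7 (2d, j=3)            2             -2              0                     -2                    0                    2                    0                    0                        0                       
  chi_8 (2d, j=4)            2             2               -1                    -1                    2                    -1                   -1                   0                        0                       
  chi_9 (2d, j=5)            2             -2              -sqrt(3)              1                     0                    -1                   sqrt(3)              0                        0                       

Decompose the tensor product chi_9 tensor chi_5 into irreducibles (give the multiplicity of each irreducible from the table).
chi_9 tensor chi_5 = chi_3 + chi_4 + chi_8 (all other irreducibles have multiplicity 0).

Explanation: The character of a tensor product is the pointwise product (chi_9 * chi_5)(C) = chi_9(C) * chi_5(C):
  {e}: (2)*(2), {r^6}: (-2)*(-2), {r^1, r^11}: (-sqrt(3))*(sqrt(3)), {r^2, r^10}: (1)*(1), {r^3, r^9}: (0)*(0), {r^4, r^8}: (-1)*(-1), {r^5, r^7}: (sqrt(3))*(-sqrt(3)), {s, sr^2, ...}: (0)*(0), {sr, sr^3, ...}: (0)*(0)
so (chi_9 * chi_5) takes values
  {e} -> 4, {r^6} -> 4, {r^1, r^11} -> -3, {r^2, r^10} -> 1, {r^3, r^9} -> 0, {r^4, r^8} -> 1, {r^5, r^7} -> -3, {s, sr^2, ...} -> 0, {sr, sr^3, ...} -> 0.
Now take the inner product of this character with each irreducible chi from the table, <chi_9*chi_5, chi> = (1/24) sum_C |C| (chi_9*chi_5)(C) conj(chi(C)):
  <chi_9*chi_5, chi_1> = (1/24)[1*(4)*conj(1) + 1*(4)*conj(1) + 2*(-3)*conj(1) + 2*(1)*conj(1) + 2*(0)*conj(1) + 2*(1)*conj(1) + 2*(-3)*conj(1) + 6*(0)*conj(1) + 6*(0)*conj(1)]
      = (1/24)[(4) + (4) + (-6) + (2) + (0) + (2) + (-6) + (0) + (0)] = 0/24 = 0
  <chi_9*chi_5, chi_2> = (1/24)[1*(4)*conj(1) + 1*(4)*conj(1) + 2*(-3)*conj(1) + 2*(1)*conj(1) + 2*(0)*conj(1) + 2*(1)*conj(1) + 2*(-3)*conj(1) + 6*(0)*conj(-1) + 6*(0)*conj(-1)]
      = (1/24)[(4) + (4) + (-6) + (2) + (0) + (2) + (-6) + (0) + (0)] = 0/24 = 0
  <chi_9*chi_5, chi_3> = (1/24)[1*(4)*conj(1) + 1*(4)*conj(1) + 2*(-3)*conj(-1) + 2*(1)*conj(1) + 2*(0)*conj(-1) + 2*(1)*conj(1) + 2*(-3)*conj(-1) + 6*(0)*conj(1) + 6*(0)*conj(-1)]
      = (1/24)[(4) + (4) + (6) + (2) + (0) + (2) + (6) + (0) + (0)] = 24/24 = 1
  <chi_9*chi_5, chi_4> = (1/24)[1*(4)*conj(1) + 1*(4)*conj(1) + 2*(-3)*conj(-1) + 2*(1)*conj(1) + 2*(0)*conj(-1) + 2*(1)*conj(1) + 2*(-3)*conj(-1) + 6*(0)*conj(-1) + 6*(0)*conj(1)]
      = (1/24)[(4) + (4) + (6) + (2) + (0) + (2) + (6) + (0) + (0)] = 24/24 = 1
  <chi_9*chi_5, chi_5> = (1/24)[1*(4)*conj(2) + 1*(4)*conj(-2) + 2*(-3)*conj(sqrt(3)) + 2*(1)*conj(1) + 2*(0)*conj(0) + 2*(1)*conj(-1) + 2*(-3)*conj(-sqrt(3)) + 6*(0)*conj(0) + 6*(0)*conj(0)]
      = (1/24)[(8) + (-8) + (-6*sqrt(3)) + (2) + (0) + (-2) + (6*sqrt(3)) + (0) + (0)] = 0/24 = 0
  <chi_9*chi_5, chi_6> = (1/24)[1*(4)*conj(2) + 1*(4)*conj(2) + 2*(-3)*conj(1) + 2*(1)*conj(-1) + 2*(0)*conj(-2) + 2*(1)*conj(-1) + 2*(-3)*conj(1) + 6*(0)*conj(0) + 6*(0)*conj(0)]
      = (1/24)[(8) + (8) + (-6) + (-2) + (0) + (-2) + (-6) + (0) + (0)] = 0/24 = 0
  <chi_9*chi_5, chi_7> = (1/24)[1*(4)*conj(2) + 1*(4)*conj(-2) + 2*(-3)*conj(0) + 2*(1)*conj(-2) + 2*(0)*conj(0) + 2*(1)*conj(2) + 2*(-3)*conj(0) + 6*(0)*conj(0) + 6*(0)*conj(0)]
      = (1/24)[(8) + (-8) + (0) + (-4) + (0) + (4) + (0) + (0) + (0)] = 0/24 = 0
  <chi_9*chi_5, chi_8> = (1/24)[1*(4)*conj(2) + 1*(4)*conj(2) + 2*(-3)*conj(-1) + 2*(1)*conj(-1) + 2*(0)*conj(2) + 2*(1)*conj(-1) + 2*(-3)*conj(-1) + 6*(0)*conj(0) + 6*(0)*conj(0)]
      = (1/24)[(8) + (8) + (6) + (-2) + (0) + (-2) + (6) + (0) + (0)] = 24/24 = 1
  <chi_9*chi_5, chi_9> = (1/24)[1*(4)*conj(2) + 1*(4)*conj(-2) + 2*(-3)*conj(-sqrt(3)) + 2*(1)*conj(1) + 2*(0)*conj(0) + 2*(1)*conj(-1) + 2*(-3)*conj(sqrt(3)) + 6*(0)*conj(0) + 6*(0)*conj(0)]
      = (1/24)[(8) + (-8) + (6*sqrt(3)) + (2) + (0) + (-2) + (-6*sqrt(3)) + (0) + (0)] = 0/24 = 0
Hence the multiplicities are chi_3: 1, chi_4: 1, chi_8: 1. Dimension check: dim(chi_9)*dim(chi_5) = 2*2 = 4 and sum (mult * dim) = 1*1 + 1*1 + 1*2 = 4.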